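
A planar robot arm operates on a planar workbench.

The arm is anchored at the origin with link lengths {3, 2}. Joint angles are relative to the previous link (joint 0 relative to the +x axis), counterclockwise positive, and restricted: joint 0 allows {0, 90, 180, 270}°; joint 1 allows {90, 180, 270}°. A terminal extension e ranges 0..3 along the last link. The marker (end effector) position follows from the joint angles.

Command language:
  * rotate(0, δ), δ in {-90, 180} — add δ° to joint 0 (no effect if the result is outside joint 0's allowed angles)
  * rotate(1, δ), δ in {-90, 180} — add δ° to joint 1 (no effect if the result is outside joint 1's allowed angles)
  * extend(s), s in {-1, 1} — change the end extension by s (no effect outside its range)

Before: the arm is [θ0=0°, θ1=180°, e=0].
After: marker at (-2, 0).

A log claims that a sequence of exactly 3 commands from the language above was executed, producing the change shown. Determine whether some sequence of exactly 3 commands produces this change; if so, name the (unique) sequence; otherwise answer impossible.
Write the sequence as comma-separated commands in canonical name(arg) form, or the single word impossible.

from: [θ0=0°, θ1=180°, e=0]
1. extend(1) → [θ0=0°, θ1=180°, e=1]
2. extend(1) → [θ0=0°, θ1=180°, e=2]
3. extend(1) → [θ0=0°, θ1=180°, e=3]
uniquely the one of 216 3-step routes that fits.

extend(1), extend(1), extend(1)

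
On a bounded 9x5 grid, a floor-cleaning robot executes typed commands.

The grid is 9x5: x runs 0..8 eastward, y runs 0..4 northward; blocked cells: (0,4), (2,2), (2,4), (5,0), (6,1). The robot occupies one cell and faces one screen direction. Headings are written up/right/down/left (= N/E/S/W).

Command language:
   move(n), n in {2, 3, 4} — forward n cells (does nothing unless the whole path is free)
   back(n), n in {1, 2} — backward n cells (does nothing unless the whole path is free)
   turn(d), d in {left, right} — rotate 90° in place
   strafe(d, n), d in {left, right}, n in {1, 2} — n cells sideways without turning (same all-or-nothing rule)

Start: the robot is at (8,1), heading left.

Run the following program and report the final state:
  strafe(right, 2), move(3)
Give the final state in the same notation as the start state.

initial: at (8,1), heading left
[1] after strafe(right, 2): at (8,3), heading left
[2] after move(3): at (5,3), heading left

at (5,3), heading left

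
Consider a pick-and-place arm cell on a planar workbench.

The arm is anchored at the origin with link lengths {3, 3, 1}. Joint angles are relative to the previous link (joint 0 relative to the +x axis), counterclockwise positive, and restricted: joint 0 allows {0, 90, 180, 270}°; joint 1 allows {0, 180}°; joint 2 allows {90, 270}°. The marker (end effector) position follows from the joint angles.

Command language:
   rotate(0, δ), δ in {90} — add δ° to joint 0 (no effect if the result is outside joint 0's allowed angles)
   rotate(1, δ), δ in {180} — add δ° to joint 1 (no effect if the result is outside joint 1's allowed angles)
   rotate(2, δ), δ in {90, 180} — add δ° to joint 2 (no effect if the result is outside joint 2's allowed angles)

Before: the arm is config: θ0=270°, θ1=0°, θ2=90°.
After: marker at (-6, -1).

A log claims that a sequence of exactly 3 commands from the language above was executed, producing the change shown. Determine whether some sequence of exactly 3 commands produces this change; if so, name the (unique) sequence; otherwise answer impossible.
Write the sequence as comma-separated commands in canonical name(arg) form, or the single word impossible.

rotate(0, 90), rotate(0, 90), rotate(0, 90)

initial: config: θ0=270°, θ1=0°, θ2=90°
t=1 rotate(0, 90) ⇒ config: θ0=0°, θ1=0°, θ2=90°
t=2 rotate(0, 90) ⇒ config: θ0=90°, θ1=0°, θ2=90°
t=3 rotate(0, 90) ⇒ config: θ0=180°, θ1=0°, θ2=90°
no other 3-command option fits: unique.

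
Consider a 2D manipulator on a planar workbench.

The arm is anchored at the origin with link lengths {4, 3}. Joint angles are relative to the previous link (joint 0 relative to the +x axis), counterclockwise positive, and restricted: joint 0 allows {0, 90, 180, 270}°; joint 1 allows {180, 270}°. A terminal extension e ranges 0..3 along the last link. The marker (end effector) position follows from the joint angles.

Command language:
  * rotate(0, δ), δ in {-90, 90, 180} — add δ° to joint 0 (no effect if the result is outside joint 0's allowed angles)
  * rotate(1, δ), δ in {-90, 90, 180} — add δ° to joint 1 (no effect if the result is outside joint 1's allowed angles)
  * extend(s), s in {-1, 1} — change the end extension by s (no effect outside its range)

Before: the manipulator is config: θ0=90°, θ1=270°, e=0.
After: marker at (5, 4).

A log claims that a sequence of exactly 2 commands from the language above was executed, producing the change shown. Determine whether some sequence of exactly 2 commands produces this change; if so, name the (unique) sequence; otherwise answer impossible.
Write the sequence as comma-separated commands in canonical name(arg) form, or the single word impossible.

extend(1), extend(1)

t0: config: θ0=90°, θ1=270°, e=0
[1] after extend(1): config: θ0=90°, θ1=270°, e=1
[2] after extend(1): config: θ0=90°, θ1=270°, e=2
no rival 2-sequence matches.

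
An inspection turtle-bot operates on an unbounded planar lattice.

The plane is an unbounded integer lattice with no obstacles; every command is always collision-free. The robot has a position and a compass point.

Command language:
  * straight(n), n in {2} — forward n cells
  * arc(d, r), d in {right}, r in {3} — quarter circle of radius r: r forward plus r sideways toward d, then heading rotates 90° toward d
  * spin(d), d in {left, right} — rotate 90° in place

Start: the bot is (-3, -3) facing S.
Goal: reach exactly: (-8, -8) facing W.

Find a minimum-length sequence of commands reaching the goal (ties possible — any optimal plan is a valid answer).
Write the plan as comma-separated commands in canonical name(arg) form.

straight(2), arc(right, 3), straight(2)

from: (-3, -3) facing S
1. straight(2) → (-3, -5) facing S
2. arc(right, 3) → (-6, -8) facing W
3. straight(2) → (-8, -8) facing W
nothing shorter than 3 reaches the goal.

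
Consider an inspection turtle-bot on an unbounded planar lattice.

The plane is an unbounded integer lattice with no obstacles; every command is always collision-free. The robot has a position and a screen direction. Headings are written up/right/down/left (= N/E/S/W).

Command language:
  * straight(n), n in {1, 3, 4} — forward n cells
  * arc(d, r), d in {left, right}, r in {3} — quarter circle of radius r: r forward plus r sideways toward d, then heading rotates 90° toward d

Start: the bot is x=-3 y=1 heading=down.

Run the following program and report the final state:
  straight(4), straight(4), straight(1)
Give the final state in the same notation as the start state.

x=-3 y=-8 heading=down

t0: x=-3 y=1 heading=down
1. straight(4) → x=-3 y=-3 heading=down
2. straight(4) → x=-3 y=-7 heading=down
3. straight(1) → x=-3 y=-8 heading=down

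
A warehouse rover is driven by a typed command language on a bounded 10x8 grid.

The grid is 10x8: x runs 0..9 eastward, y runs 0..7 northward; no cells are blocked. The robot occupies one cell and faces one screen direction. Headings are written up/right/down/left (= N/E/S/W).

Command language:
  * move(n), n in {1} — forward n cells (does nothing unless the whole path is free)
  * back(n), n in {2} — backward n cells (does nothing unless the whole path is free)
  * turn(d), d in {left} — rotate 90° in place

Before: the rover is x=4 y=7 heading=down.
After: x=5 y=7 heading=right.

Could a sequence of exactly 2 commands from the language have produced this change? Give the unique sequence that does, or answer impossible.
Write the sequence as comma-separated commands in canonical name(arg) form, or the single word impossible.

key: running move(1) before turn(left) would end elsewhere — order is forced
t0: x=4 y=7 heading=down
1. turn(left) → x=4 y=7 heading=right
2. move(1) → x=5 y=7 heading=right
no other 2-command option fits: unique.

turn(left), move(1)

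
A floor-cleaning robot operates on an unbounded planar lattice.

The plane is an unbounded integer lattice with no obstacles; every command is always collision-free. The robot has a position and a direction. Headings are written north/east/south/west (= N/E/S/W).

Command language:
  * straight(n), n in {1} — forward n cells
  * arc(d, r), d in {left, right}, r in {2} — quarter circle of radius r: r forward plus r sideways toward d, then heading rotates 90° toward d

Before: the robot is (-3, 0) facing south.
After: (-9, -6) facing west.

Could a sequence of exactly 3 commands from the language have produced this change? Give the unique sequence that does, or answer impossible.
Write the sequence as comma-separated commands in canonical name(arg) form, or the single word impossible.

arc(right, 2), arc(left, 2), arc(right, 2)

key: cell and facing (now W) both changed — the 3 commands mix motion and turning
from: (-3, 0) facing south
step 1 (arc(right, 2)): (-5, -2) facing west
step 2 (arc(left, 2)): (-7, -4) facing south
step 3 (arc(right, 2)): (-9, -6) facing west
uniquely the one of 27 3-step routes that fits.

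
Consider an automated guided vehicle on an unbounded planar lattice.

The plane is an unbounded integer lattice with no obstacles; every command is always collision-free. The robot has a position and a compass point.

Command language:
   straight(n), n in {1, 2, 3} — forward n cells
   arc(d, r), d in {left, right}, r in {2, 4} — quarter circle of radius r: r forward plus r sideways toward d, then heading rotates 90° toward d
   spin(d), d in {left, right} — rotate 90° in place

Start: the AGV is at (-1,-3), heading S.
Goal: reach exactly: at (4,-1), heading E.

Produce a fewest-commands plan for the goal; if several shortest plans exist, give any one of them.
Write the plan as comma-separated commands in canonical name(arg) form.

spin(left), spin(left), arc(right, 2), straight(3)

from: at (-1,-3), heading S
t=1 spin(left) ⇒ at (-1,-3), heading E
t=2 spin(left) ⇒ at (-1,-3), heading N
t=3 arc(right, 2) ⇒ at (1,-1), heading E
t=4 straight(3) ⇒ at (4,-1), heading E
nothing shorter than 4 reaches the goal.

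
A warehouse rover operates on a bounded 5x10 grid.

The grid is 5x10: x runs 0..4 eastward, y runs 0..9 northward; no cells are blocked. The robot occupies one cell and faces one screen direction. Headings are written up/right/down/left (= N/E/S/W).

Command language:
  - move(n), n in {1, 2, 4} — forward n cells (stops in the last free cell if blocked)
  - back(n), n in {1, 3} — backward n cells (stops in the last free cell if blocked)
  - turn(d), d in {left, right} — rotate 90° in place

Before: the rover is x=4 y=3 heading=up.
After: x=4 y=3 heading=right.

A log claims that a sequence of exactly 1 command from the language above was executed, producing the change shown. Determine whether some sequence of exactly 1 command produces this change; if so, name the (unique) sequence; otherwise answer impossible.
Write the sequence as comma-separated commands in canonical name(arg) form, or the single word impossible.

key: parked at (4,3) the whole time — nothing moves the robot
start: x=4 y=3 heading=up
1. turn(right) → x=4 y=3 heading=right
all 7 alternatives checked — unique.

turn(right)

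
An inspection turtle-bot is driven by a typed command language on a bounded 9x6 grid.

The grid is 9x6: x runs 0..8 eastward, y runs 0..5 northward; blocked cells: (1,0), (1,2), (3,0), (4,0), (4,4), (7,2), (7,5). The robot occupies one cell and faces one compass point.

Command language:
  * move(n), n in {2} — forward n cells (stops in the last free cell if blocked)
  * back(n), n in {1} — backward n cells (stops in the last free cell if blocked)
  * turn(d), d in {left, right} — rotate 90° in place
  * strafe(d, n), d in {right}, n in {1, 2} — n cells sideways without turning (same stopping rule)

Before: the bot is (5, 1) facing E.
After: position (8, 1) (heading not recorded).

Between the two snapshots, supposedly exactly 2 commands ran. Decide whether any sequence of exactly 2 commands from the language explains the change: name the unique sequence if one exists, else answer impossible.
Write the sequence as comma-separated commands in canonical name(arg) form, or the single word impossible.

move(2), move(2)

key: the second move(2) runs into the grid edge before its full distance
t0: (5, 1) facing E
1. move(2) → (7, 1) facing E
2. move(2) → (8, 1) facing E
no other 2-command option fits: unique.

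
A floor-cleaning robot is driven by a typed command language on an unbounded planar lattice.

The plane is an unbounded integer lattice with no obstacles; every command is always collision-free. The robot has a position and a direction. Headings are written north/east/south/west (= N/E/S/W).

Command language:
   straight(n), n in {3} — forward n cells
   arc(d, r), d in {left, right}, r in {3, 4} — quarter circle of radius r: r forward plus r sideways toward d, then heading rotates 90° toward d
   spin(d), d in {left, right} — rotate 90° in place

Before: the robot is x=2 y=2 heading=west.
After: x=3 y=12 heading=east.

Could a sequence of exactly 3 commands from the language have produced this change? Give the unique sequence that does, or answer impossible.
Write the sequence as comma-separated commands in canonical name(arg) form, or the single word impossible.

arc(right, 3), straight(3), arc(right, 4)

key: order matters: swapping arc(right, 3) and arc(right, 4) lands elsewhere
t0: x=2 y=2 heading=west
1. arc(right, 3) → x=-1 y=5 heading=north
2. straight(3) → x=-1 y=8 heading=north
3. arc(right, 4) → x=3 y=12 heading=east
no rival 3-sequence matches.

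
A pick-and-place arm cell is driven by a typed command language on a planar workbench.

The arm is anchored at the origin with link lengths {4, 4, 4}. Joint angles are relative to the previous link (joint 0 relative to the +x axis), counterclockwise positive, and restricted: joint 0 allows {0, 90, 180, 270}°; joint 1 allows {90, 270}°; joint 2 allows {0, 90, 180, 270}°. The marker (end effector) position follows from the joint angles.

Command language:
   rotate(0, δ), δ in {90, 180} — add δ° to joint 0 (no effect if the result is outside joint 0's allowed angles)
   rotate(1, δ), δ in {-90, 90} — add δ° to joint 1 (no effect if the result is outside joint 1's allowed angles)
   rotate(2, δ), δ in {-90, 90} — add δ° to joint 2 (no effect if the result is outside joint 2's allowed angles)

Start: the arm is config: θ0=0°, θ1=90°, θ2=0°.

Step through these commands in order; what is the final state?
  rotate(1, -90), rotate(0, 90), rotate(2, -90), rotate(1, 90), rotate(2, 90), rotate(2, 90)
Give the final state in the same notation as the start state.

initial: config: θ0=0°, θ1=90°, θ2=0°
[1] after rotate(1, -90): config: θ0=0°, θ1=90°, θ2=0°
[2] after rotate(0, 90): config: θ0=90°, θ1=90°, θ2=0°
[3] after rotate(2, -90): config: θ0=90°, θ1=90°, θ2=270°
[4] after rotate(1, 90): config: θ0=90°, θ1=90°, θ2=270°
[5] after rotate(2, 90): config: θ0=90°, θ1=90°, θ2=0°
[6] after rotate(2, 90): config: θ0=90°, θ1=90°, θ2=90°

config: θ0=90°, θ1=90°, θ2=90°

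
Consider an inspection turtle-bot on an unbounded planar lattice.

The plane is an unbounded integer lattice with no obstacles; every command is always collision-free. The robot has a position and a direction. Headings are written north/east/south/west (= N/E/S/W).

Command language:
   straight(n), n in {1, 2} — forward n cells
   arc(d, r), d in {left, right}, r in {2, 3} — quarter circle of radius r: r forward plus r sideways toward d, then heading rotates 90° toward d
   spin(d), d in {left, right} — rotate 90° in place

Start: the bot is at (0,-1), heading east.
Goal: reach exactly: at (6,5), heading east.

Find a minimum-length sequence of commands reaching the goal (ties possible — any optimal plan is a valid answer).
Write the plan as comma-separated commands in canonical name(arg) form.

arc(left, 3), arc(right, 3)

start: at (0,-1), heading east
t=1 arc(left, 3) ⇒ at (3,2), heading north
t=2 arc(right, 3) ⇒ at (6,5), heading east
shorter routes all fall short; 2 is best.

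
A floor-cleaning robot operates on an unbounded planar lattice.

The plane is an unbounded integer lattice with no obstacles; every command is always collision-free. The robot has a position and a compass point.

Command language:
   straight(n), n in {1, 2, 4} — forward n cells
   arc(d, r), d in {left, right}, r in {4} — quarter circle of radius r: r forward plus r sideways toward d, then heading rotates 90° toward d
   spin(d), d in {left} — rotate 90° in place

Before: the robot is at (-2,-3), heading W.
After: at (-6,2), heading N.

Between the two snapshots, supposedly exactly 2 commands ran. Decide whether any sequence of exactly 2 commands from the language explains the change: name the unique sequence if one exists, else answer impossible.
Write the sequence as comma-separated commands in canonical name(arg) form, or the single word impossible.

key: cell and facing (now N) both changed — the 2 commands mix motion and turning
t0: at (-2,-3), heading W
[1] after arc(right, 4): at (-6,1), heading N
[2] after straight(1): at (-6,2), heading N
all 36 alternatives checked — unique.

arc(right, 4), straight(1)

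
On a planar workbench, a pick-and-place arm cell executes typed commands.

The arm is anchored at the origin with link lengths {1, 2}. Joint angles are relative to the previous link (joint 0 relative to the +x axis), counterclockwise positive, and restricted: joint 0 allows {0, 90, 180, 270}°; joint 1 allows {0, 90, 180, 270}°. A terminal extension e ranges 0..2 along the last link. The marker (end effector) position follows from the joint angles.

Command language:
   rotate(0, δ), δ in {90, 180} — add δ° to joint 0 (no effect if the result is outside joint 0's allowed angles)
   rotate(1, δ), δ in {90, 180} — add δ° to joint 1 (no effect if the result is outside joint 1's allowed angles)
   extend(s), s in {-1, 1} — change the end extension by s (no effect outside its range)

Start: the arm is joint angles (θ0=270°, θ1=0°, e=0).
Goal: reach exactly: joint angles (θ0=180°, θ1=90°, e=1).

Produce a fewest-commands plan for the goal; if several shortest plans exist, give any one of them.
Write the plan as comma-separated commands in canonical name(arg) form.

rotate(1, 90), rotate(0, 180), extend(1), rotate(0, 90)

begin: joint angles (θ0=270°, θ1=0°, e=0)
[1] after rotate(1, 90): joint angles (θ0=270°, θ1=90°, e=0)
[2] after rotate(0, 180): joint angles (θ0=90°, θ1=90°, e=0)
[3] after extend(1): joint angles (θ0=90°, θ1=90°, e=1)
[4] after rotate(0, 90): joint angles (θ0=180°, θ1=90°, e=1)
no 3-step plan works, so 4 is optimal.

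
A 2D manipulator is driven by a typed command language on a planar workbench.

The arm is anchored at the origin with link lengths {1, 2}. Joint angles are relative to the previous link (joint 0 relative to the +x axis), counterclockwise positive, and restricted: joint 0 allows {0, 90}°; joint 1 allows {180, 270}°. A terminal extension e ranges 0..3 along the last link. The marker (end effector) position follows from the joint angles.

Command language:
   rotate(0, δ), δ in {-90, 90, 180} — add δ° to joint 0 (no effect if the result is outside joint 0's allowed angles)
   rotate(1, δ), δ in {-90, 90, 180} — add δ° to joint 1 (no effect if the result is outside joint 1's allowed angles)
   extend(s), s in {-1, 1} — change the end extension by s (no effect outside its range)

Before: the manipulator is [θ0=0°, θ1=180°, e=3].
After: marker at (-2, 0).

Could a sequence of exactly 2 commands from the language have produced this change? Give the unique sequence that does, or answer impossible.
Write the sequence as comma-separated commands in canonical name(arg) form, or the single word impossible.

extend(-1), extend(-1)

from: [θ0=0°, θ1=180°, e=3]
1. extend(-1) → [θ0=0°, θ1=180°, e=2]
2. extend(-1) → [θ0=0°, θ1=180°, e=1]
all 64 alternatives checked — unique.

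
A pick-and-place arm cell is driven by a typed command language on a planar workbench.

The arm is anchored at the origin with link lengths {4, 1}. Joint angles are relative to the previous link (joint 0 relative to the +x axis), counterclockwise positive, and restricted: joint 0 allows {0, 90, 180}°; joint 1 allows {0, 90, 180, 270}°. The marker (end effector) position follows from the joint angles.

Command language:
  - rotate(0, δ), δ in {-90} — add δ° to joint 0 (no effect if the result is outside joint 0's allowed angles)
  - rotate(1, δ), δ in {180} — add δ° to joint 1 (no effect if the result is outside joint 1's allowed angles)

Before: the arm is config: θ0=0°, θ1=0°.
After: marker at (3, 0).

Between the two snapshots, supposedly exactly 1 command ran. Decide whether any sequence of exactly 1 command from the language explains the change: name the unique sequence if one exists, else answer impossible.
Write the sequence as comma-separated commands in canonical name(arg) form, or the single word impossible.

rotate(1, 180)

t0: config: θ0=0°, θ1=0°
[1] after rotate(1, 180): config: θ0=0°, θ1=180°
no rival 1-sequence matches.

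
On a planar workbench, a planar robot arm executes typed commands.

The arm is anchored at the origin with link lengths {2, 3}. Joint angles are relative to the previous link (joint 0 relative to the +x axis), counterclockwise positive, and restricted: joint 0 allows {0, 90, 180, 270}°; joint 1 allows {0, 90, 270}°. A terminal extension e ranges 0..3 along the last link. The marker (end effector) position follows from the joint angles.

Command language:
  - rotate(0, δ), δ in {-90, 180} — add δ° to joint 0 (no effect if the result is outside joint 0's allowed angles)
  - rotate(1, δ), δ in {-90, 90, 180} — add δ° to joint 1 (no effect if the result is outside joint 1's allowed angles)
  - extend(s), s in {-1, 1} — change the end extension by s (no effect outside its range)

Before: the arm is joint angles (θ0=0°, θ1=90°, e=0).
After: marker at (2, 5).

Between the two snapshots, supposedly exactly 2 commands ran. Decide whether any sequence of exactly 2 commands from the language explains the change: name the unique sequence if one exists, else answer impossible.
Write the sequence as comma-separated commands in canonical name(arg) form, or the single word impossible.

extend(1), extend(1)

initial: joint angles (θ0=0°, θ1=90°, e=0)
1. extend(1) → joint angles (θ0=0°, θ1=90°, e=1)
2. extend(1) → joint angles (θ0=0°, θ1=90°, e=2)
uniquely the one of 49 2-step routes that fits.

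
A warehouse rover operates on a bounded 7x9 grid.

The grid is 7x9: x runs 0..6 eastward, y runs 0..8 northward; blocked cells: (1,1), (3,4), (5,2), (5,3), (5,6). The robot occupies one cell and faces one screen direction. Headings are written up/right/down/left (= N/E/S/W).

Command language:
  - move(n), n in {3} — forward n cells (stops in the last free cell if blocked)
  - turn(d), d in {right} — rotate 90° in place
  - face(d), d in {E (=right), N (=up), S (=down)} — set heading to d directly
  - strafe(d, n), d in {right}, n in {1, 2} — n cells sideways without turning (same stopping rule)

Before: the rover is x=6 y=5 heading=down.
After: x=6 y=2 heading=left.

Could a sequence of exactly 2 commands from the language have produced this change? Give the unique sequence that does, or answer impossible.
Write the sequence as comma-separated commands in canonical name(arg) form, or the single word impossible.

key: running turn(right) before move(3) would end elsewhere — order is forced
from: x=6 y=5 heading=down
step 1 (move(3)): x=6 y=2 heading=down
step 2 (turn(right)): x=6 y=2 heading=left
no other 2-command option fits: unique.

move(3), turn(right)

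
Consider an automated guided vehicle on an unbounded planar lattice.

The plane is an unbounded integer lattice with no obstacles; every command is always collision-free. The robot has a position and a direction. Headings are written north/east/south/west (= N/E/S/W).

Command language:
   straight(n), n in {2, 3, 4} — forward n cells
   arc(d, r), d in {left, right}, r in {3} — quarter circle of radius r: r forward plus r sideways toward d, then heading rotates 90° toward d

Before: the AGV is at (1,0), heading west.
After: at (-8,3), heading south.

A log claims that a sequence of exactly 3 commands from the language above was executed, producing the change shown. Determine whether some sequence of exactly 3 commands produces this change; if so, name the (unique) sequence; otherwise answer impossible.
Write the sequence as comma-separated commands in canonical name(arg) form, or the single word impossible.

arc(right, 3), arc(left, 3), arc(left, 3)

key: running arc(left, 3) before arc(right, 3) would end elsewhere — order is forced
from: at (1,0), heading west
step 1 (arc(right, 3)): at (-2,3), heading north
step 2 (arc(left, 3)): at (-5,6), heading west
step 3 (arc(left, 3)): at (-8,3), heading south
uniquely the one of 125 3-step routes that fits.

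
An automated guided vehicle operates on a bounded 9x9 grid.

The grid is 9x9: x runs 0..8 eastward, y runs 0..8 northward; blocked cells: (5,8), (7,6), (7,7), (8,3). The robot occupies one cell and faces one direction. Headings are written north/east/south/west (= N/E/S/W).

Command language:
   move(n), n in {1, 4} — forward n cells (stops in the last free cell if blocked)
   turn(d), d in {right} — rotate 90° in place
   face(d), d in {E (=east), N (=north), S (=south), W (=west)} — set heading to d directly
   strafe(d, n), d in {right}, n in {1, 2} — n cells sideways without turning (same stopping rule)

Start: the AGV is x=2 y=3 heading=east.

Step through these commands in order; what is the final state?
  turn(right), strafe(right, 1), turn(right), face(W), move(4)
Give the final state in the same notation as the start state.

x=0 y=3 heading=west

initial: x=2 y=3 heading=east
step 1 (turn(right)): x=2 y=3 heading=south
step 2 (strafe(right, 1)): x=1 y=3 heading=south
step 3 (turn(right)): x=1 y=3 heading=west
step 4 (face(W)): x=1 y=3 heading=west
step 5 (move(4)): x=0 y=3 heading=west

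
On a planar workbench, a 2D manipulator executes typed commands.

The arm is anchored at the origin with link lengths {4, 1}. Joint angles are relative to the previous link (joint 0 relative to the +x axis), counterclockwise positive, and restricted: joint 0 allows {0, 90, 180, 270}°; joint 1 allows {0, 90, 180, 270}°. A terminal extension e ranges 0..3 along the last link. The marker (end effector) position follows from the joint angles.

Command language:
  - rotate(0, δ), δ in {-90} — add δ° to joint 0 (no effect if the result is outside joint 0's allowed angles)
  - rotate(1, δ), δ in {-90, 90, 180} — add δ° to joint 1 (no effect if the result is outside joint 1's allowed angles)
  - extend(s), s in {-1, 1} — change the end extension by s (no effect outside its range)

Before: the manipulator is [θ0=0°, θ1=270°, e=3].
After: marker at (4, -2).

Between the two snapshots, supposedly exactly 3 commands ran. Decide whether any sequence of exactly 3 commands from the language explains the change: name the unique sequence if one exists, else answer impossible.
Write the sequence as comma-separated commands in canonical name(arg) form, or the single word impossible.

extend(1), extend(-1), extend(-1)

key: order matters: swapping extend(1) and extend(-1) lands elsewhere
begin: [θ0=0°, θ1=270°, e=3]
t=1 extend(1) ⇒ [θ0=0°, θ1=270°, e=3]
t=2 extend(-1) ⇒ [θ0=0°, θ1=270°, e=2]
t=3 extend(-1) ⇒ [θ0=0°, θ1=270°, e=1]
all 216 alternatives checked — unique.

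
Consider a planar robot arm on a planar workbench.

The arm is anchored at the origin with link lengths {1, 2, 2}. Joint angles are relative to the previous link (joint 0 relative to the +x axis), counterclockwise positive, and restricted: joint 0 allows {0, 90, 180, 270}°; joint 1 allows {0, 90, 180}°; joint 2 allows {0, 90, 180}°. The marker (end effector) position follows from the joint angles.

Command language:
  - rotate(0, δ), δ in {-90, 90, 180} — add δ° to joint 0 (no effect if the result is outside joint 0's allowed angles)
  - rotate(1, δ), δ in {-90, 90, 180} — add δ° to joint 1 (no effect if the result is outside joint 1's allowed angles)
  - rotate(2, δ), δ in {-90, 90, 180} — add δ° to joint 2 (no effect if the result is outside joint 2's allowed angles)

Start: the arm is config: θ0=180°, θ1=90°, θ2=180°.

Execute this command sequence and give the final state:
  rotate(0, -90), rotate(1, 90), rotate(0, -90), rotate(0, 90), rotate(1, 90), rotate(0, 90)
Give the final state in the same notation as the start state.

from: config: θ0=180°, θ1=90°, θ2=180°
t=1 rotate(0, -90) ⇒ config: θ0=90°, θ1=90°, θ2=180°
t=2 rotate(1, 90) ⇒ config: θ0=90°, θ1=180°, θ2=180°
t=3 rotate(0, -90) ⇒ config: θ0=0°, θ1=180°, θ2=180°
t=4 rotate(0, 90) ⇒ config: θ0=90°, θ1=180°, θ2=180°
t=5 rotate(1, 90) ⇒ config: θ0=90°, θ1=180°, θ2=180°
t=6 rotate(0, 90) ⇒ config: θ0=180°, θ1=180°, θ2=180°

config: θ0=180°, θ1=180°, θ2=180°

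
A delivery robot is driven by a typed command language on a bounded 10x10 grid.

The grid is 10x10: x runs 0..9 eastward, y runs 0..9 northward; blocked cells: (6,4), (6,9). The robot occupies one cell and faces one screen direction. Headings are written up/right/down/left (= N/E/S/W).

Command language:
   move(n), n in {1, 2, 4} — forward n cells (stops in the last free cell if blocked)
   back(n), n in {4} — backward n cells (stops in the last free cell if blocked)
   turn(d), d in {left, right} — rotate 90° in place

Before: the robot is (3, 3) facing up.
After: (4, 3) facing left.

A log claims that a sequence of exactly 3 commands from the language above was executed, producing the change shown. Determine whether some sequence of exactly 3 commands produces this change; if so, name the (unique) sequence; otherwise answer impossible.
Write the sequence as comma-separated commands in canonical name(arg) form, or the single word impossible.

key: cell and facing (now W) both changed — the 3 commands mix motion and turning
start: (3, 3) facing up
[1] after turn(left): (3, 3) facing left
[2] after move(4): (0, 3) facing left
[3] after back(4): (4, 3) facing left
no rival 3-sequence matches.

turn(left), move(4), back(4)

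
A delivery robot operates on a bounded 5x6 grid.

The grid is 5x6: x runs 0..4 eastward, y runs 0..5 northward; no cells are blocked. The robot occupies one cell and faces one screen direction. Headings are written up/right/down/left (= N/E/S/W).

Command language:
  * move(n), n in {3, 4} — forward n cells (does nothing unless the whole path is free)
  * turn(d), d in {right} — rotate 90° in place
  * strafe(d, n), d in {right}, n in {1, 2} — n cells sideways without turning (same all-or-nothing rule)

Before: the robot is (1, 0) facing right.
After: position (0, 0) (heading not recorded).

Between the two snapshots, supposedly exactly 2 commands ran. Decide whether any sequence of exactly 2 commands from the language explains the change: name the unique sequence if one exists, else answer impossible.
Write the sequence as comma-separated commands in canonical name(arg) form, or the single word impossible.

turn(right), strafe(right, 1)

key: order matters: swapping turn(right) and strafe(right, 1) lands elsewhere
from: (1, 0) facing right
t=1 turn(right) ⇒ (1, 0) facing down
t=2 strafe(right, 1) ⇒ (0, 0) facing down
uniquely the one of 25 2-step routes that fits.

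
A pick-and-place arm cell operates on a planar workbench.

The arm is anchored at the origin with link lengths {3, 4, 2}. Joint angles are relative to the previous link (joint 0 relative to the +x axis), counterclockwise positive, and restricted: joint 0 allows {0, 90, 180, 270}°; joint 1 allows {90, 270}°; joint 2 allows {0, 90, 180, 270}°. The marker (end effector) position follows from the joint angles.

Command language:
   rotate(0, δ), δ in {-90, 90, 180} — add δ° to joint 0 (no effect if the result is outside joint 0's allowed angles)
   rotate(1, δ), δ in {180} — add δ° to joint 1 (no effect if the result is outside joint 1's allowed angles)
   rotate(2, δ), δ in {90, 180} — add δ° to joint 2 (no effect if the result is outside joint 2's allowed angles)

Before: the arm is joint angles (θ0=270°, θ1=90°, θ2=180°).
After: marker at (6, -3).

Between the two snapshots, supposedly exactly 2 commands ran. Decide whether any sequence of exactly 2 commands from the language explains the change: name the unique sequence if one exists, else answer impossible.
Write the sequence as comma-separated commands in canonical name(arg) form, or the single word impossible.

initial: joint angles (θ0=270°, θ1=90°, θ2=180°)
step 1 (rotate(2, 90)): joint angles (θ0=270°, θ1=90°, θ2=270°)
step 2 (rotate(2, 90)): joint angles (θ0=270°, θ1=90°, θ2=0°)
uniquely the one of 36 2-step routes that fits.

rotate(2, 90), rotate(2, 90)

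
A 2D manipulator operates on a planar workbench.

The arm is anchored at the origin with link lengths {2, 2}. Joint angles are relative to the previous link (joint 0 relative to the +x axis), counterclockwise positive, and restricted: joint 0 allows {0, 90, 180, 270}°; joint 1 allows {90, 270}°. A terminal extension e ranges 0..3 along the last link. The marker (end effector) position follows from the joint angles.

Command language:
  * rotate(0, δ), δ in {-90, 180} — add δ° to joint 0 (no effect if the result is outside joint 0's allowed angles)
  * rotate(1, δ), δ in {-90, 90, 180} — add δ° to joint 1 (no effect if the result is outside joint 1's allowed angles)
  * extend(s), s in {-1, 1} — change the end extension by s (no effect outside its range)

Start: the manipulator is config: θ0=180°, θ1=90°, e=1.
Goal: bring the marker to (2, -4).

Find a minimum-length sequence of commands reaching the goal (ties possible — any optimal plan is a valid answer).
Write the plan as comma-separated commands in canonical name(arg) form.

rotate(0, 180), extend(1), rotate(1, 180)

begin: config: θ0=180°, θ1=90°, e=1
1. rotate(0, 180) → config: θ0=0°, θ1=90°, e=1
2. extend(1) → config: θ0=0°, θ1=90°, e=2
3. rotate(1, 180) → config: θ0=0°, θ1=270°, e=2
no 2-step plan works, so 3 is optimal.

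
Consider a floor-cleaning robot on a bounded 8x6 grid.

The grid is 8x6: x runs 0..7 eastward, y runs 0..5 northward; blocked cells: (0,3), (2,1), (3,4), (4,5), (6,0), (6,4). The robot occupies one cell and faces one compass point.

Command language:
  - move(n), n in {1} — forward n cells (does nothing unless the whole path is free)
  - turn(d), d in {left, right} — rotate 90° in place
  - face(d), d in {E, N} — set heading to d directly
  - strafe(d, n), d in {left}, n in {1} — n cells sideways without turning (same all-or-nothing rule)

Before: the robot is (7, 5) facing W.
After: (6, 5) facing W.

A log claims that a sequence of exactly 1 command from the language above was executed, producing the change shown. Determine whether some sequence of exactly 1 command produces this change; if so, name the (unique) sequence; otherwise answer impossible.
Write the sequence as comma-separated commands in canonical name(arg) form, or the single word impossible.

key: heading stays W — the single command does not turn
t0: (7, 5) facing W
t=1 move(1) ⇒ (6, 5) facing W
no other 1-command option fits: unique.

move(1)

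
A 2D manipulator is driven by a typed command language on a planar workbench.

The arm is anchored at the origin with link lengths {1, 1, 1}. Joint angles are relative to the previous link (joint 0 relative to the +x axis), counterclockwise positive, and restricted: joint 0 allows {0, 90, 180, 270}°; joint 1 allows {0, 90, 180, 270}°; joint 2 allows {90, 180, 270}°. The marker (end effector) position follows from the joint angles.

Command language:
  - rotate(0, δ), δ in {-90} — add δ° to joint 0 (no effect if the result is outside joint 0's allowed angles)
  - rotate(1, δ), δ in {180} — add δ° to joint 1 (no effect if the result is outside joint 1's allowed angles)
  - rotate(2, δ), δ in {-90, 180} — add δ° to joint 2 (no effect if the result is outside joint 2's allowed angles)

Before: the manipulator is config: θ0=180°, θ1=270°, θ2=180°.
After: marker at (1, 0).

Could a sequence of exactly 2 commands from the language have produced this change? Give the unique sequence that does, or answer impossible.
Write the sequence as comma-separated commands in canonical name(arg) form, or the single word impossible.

rotate(0, -90), rotate(0, -90)

start: config: θ0=180°, θ1=270°, θ2=180°
t=1 rotate(0, -90) ⇒ config: θ0=90°, θ1=270°, θ2=180°
t=2 rotate(0, -90) ⇒ config: θ0=0°, θ1=270°, θ2=180°
no other 2-command option fits: unique.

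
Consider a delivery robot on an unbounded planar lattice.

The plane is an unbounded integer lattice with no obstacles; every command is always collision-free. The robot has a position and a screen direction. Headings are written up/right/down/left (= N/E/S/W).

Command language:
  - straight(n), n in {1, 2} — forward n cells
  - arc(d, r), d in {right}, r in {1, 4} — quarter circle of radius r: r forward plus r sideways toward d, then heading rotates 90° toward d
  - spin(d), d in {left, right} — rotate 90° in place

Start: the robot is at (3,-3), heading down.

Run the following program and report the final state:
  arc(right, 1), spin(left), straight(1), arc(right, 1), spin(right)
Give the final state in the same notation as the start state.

at (1,-6), heading up

from: at (3,-3), heading down
[1] after arc(right, 1): at (2,-4), heading left
[2] after spin(left): at (2,-4), heading down
[3] after straight(1): at (2,-5), heading down
[4] after arc(right, 1): at (1,-6), heading left
[5] after spin(right): at (1,-6), heading up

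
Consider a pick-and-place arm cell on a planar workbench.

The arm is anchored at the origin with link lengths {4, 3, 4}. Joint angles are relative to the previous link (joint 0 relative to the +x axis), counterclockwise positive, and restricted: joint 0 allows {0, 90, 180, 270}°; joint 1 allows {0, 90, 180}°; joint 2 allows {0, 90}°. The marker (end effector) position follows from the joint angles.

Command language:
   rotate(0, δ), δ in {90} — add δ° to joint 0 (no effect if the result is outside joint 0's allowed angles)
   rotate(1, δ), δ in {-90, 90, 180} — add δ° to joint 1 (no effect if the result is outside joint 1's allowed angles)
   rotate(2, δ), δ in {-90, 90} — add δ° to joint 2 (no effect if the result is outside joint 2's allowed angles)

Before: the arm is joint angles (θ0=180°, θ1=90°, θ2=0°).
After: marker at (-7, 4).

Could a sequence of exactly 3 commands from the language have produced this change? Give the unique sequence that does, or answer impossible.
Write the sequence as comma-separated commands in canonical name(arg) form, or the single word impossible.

rotate(0, 90), rotate(0, 90), rotate(0, 90)

from: joint angles (θ0=180°, θ1=90°, θ2=0°)
t=1 rotate(0, 90) ⇒ joint angles (θ0=270°, θ1=90°, θ2=0°)
t=2 rotate(0, 90) ⇒ joint angles (θ0=0°, θ1=90°, θ2=0°)
t=3 rotate(0, 90) ⇒ joint angles (θ0=90°, θ1=90°, θ2=0°)
no other 3-command option fits: unique.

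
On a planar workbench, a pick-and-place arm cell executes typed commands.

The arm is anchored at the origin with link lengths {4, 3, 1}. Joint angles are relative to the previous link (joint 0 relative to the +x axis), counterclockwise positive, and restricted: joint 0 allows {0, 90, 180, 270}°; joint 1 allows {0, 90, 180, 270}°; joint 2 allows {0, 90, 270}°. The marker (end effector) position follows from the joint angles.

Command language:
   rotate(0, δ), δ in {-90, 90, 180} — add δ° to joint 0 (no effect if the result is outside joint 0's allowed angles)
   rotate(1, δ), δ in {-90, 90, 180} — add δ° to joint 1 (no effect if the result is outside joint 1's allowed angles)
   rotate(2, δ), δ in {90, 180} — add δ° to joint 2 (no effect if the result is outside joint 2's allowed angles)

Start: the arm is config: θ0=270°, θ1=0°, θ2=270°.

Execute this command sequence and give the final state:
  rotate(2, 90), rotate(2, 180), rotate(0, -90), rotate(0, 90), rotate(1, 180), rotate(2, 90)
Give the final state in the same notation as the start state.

t0: config: θ0=270°, θ1=0°, θ2=270°
[1] after rotate(2, 90): config: θ0=270°, θ1=0°, θ2=0°
[2] after rotate(2, 180): config: θ0=270°, θ1=0°, θ2=0°
[3] after rotate(0, -90): config: θ0=180°, θ1=0°, θ2=0°
[4] after rotate(0, 90): config: θ0=270°, θ1=0°, θ2=0°
[5] after rotate(1, 180): config: θ0=270°, θ1=180°, θ2=0°
[6] after rotate(2, 90): config: θ0=270°, θ1=180°, θ2=90°

config: θ0=270°, θ1=180°, θ2=90°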